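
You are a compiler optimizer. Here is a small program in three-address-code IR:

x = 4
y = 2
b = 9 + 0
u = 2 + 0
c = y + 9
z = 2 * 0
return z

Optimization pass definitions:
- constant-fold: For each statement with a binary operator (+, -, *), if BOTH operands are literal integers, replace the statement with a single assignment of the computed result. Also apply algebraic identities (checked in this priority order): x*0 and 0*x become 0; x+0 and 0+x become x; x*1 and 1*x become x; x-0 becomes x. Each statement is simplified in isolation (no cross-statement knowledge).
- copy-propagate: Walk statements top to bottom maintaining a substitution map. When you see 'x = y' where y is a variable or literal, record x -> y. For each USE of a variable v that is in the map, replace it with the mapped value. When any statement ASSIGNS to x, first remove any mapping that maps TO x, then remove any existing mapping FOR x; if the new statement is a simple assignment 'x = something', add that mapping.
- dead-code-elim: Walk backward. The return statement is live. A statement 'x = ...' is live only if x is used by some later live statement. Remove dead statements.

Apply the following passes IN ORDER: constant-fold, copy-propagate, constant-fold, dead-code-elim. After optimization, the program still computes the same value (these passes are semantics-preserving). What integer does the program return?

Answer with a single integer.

Initial IR:
  x = 4
  y = 2
  b = 9 + 0
  u = 2 + 0
  c = y + 9
  z = 2 * 0
  return z
After constant-fold (7 stmts):
  x = 4
  y = 2
  b = 9
  u = 2
  c = y + 9
  z = 0
  return z
After copy-propagate (7 stmts):
  x = 4
  y = 2
  b = 9
  u = 2
  c = 2 + 9
  z = 0
  return 0
After constant-fold (7 stmts):
  x = 4
  y = 2
  b = 9
  u = 2
  c = 11
  z = 0
  return 0
After dead-code-elim (1 stmts):
  return 0
Evaluate:
  x = 4  =>  x = 4
  y = 2  =>  y = 2
  b = 9 + 0  =>  b = 9
  u = 2 + 0  =>  u = 2
  c = y + 9  =>  c = 11
  z = 2 * 0  =>  z = 0
  return z = 0

Answer: 0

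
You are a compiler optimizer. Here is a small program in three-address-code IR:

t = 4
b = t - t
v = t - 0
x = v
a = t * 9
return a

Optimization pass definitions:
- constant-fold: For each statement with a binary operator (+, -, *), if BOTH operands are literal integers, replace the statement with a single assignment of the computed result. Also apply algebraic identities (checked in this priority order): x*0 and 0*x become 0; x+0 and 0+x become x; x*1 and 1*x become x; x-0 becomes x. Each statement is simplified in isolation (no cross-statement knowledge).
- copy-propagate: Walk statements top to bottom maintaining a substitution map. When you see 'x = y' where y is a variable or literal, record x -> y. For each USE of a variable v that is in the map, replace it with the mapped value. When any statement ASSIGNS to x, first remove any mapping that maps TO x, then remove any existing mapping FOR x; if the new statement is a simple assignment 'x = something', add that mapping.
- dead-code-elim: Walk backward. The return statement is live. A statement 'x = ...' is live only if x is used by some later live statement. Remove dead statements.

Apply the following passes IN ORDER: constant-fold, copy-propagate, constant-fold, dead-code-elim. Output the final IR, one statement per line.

Answer: a = 36
return a

Derivation:
Initial IR:
  t = 4
  b = t - t
  v = t - 0
  x = v
  a = t * 9
  return a
After constant-fold (6 stmts):
  t = 4
  b = t - t
  v = t
  x = v
  a = t * 9
  return a
After copy-propagate (6 stmts):
  t = 4
  b = 4 - 4
  v = 4
  x = 4
  a = 4 * 9
  return a
After constant-fold (6 stmts):
  t = 4
  b = 0
  v = 4
  x = 4
  a = 36
  return a
After dead-code-elim (2 stmts):
  a = 36
  return a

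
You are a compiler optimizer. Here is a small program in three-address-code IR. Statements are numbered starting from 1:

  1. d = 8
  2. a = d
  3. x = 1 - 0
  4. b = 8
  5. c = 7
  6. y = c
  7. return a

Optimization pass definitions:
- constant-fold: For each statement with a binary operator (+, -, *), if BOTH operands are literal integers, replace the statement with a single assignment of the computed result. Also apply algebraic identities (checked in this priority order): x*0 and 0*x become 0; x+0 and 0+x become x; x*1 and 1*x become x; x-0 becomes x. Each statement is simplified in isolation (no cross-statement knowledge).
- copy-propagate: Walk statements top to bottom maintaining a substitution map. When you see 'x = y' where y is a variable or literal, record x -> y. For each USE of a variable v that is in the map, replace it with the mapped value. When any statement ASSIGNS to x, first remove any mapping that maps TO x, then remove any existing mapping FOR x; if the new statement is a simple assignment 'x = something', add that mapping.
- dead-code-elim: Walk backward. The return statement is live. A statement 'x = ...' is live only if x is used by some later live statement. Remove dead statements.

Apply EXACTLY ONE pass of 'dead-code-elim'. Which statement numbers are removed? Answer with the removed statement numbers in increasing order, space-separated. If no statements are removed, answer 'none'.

Answer: 3 4 5 6

Derivation:
Backward liveness scan:
Stmt 1 'd = 8': KEEP (d is live); live-in = []
Stmt 2 'a = d': KEEP (a is live); live-in = ['d']
Stmt 3 'x = 1 - 0': DEAD (x not in live set ['a'])
Stmt 4 'b = 8': DEAD (b not in live set ['a'])
Stmt 5 'c = 7': DEAD (c not in live set ['a'])
Stmt 6 'y = c': DEAD (y not in live set ['a'])
Stmt 7 'return a': KEEP (return); live-in = ['a']
Removed statement numbers: [3, 4, 5, 6]
Surviving IR:
  d = 8
  a = d
  return a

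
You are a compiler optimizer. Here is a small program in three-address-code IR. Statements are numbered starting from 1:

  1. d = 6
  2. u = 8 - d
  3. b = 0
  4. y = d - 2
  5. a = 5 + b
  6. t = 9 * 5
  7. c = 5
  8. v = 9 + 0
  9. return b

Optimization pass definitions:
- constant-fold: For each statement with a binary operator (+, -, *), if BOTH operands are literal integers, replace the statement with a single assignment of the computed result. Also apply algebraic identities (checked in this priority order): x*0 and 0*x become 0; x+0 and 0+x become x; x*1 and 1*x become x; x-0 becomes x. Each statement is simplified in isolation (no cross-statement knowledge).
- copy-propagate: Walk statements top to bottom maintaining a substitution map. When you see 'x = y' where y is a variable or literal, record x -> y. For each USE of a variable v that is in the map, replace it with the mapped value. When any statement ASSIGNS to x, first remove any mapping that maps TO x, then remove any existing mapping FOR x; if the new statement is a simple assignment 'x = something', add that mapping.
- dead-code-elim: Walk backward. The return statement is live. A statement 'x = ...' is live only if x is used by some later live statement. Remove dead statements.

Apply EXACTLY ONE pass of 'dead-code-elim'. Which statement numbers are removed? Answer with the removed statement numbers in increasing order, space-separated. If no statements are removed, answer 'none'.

Backward liveness scan:
Stmt 1 'd = 6': DEAD (d not in live set [])
Stmt 2 'u = 8 - d': DEAD (u not in live set [])
Stmt 3 'b = 0': KEEP (b is live); live-in = []
Stmt 4 'y = d - 2': DEAD (y not in live set ['b'])
Stmt 5 'a = 5 + b': DEAD (a not in live set ['b'])
Stmt 6 't = 9 * 5': DEAD (t not in live set ['b'])
Stmt 7 'c = 5': DEAD (c not in live set ['b'])
Stmt 8 'v = 9 + 0': DEAD (v not in live set ['b'])
Stmt 9 'return b': KEEP (return); live-in = ['b']
Removed statement numbers: [1, 2, 4, 5, 6, 7, 8]
Surviving IR:
  b = 0
  return b

Answer: 1 2 4 5 6 7 8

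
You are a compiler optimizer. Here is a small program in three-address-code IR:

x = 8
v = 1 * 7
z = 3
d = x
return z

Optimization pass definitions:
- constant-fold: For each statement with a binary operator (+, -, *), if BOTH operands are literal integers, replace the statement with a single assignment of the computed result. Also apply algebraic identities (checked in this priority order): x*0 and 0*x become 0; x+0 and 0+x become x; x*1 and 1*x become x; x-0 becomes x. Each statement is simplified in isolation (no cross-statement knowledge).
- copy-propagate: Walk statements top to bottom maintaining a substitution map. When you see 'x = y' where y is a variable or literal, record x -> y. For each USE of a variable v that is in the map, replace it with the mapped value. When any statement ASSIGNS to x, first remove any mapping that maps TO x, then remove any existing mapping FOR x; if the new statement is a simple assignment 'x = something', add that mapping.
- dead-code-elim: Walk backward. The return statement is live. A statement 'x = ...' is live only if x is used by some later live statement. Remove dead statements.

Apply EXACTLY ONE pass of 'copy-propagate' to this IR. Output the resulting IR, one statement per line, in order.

Applying copy-propagate statement-by-statement:
  [1] x = 8  (unchanged)
  [2] v = 1 * 7  (unchanged)
  [3] z = 3  (unchanged)
  [4] d = x  -> d = 8
  [5] return z  -> return 3
Result (5 stmts):
  x = 8
  v = 1 * 7
  z = 3
  d = 8
  return 3

Answer: x = 8
v = 1 * 7
z = 3
d = 8
return 3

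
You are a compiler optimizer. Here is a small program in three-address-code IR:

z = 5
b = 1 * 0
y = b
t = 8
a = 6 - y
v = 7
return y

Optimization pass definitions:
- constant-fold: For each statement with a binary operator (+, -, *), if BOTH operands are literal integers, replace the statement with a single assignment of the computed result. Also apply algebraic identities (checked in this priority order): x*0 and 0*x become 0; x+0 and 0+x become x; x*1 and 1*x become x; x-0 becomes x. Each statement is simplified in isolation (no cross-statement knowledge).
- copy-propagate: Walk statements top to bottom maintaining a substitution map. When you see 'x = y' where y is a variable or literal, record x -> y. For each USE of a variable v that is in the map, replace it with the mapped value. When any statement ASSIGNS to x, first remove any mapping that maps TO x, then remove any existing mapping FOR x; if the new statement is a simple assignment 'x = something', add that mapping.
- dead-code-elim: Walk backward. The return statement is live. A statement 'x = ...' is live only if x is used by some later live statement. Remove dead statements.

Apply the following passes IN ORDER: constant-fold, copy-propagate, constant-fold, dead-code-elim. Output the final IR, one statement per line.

Answer: return 0

Derivation:
Initial IR:
  z = 5
  b = 1 * 0
  y = b
  t = 8
  a = 6 - y
  v = 7
  return y
After constant-fold (7 stmts):
  z = 5
  b = 0
  y = b
  t = 8
  a = 6 - y
  v = 7
  return y
After copy-propagate (7 stmts):
  z = 5
  b = 0
  y = 0
  t = 8
  a = 6 - 0
  v = 7
  return 0
After constant-fold (7 stmts):
  z = 5
  b = 0
  y = 0
  t = 8
  a = 6
  v = 7
  return 0
After dead-code-elim (1 stmts):
  return 0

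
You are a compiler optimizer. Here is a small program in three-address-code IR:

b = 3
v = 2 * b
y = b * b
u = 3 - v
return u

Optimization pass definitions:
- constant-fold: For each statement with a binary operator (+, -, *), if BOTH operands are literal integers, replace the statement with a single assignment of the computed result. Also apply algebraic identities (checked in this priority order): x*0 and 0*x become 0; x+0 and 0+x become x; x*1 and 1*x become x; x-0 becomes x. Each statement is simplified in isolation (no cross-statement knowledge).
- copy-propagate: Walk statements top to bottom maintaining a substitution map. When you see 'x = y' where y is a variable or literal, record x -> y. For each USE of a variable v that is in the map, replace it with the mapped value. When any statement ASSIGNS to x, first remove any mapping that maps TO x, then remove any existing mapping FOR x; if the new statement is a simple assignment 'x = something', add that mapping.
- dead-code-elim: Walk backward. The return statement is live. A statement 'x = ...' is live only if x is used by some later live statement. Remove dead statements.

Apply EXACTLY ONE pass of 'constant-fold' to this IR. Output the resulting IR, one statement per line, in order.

Applying constant-fold statement-by-statement:
  [1] b = 3  (unchanged)
  [2] v = 2 * b  (unchanged)
  [3] y = b * b  (unchanged)
  [4] u = 3 - v  (unchanged)
  [5] return u  (unchanged)
Result (5 stmts):
  b = 3
  v = 2 * b
  y = b * b
  u = 3 - v
  return u

Answer: b = 3
v = 2 * b
y = b * b
u = 3 - v
return u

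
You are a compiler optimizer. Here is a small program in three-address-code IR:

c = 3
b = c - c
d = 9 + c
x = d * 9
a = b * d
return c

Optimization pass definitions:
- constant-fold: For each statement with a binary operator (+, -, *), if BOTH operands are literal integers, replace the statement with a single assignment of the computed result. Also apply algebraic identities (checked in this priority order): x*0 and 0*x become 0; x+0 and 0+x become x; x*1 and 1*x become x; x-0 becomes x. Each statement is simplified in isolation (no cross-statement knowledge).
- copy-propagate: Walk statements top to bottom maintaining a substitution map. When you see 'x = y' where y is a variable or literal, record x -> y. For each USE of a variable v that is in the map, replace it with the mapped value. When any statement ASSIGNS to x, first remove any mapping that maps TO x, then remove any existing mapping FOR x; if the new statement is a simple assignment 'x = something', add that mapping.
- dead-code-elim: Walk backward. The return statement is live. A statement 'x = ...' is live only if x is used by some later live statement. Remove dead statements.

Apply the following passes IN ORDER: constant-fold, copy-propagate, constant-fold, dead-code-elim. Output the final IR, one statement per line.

Initial IR:
  c = 3
  b = c - c
  d = 9 + c
  x = d * 9
  a = b * d
  return c
After constant-fold (6 stmts):
  c = 3
  b = c - c
  d = 9 + c
  x = d * 9
  a = b * d
  return c
After copy-propagate (6 stmts):
  c = 3
  b = 3 - 3
  d = 9 + 3
  x = d * 9
  a = b * d
  return 3
After constant-fold (6 stmts):
  c = 3
  b = 0
  d = 12
  x = d * 9
  a = b * d
  return 3
After dead-code-elim (1 stmts):
  return 3

Answer: return 3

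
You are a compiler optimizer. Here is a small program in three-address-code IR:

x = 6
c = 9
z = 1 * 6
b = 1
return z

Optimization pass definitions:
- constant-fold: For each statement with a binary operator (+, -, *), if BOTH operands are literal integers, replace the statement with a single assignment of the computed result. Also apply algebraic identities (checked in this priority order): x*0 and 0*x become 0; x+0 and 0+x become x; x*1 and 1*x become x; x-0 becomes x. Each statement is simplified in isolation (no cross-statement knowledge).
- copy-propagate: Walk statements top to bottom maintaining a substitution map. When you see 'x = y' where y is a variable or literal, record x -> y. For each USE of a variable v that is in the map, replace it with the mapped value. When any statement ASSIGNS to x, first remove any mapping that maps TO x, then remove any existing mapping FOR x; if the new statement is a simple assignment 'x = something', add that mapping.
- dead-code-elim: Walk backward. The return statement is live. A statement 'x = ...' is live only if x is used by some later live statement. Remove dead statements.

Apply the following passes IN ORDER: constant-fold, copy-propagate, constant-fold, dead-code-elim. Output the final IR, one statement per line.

Initial IR:
  x = 6
  c = 9
  z = 1 * 6
  b = 1
  return z
After constant-fold (5 stmts):
  x = 6
  c = 9
  z = 6
  b = 1
  return z
After copy-propagate (5 stmts):
  x = 6
  c = 9
  z = 6
  b = 1
  return 6
After constant-fold (5 stmts):
  x = 6
  c = 9
  z = 6
  b = 1
  return 6
After dead-code-elim (1 stmts):
  return 6

Answer: return 6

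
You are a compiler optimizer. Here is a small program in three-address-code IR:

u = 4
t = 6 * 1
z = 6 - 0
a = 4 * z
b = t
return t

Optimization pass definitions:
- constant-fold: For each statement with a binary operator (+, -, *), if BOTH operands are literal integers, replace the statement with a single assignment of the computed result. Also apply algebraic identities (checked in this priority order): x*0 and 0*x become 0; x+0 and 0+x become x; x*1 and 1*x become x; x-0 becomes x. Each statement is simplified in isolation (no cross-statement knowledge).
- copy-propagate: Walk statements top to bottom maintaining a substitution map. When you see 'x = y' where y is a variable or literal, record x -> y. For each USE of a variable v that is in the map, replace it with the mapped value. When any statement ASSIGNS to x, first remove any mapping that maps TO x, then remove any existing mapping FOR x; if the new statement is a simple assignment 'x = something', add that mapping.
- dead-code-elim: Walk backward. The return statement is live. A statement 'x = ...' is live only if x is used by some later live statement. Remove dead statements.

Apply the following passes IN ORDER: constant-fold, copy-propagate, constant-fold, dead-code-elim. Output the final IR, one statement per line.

Initial IR:
  u = 4
  t = 6 * 1
  z = 6 - 0
  a = 4 * z
  b = t
  return t
After constant-fold (6 stmts):
  u = 4
  t = 6
  z = 6
  a = 4 * z
  b = t
  return t
After copy-propagate (6 stmts):
  u = 4
  t = 6
  z = 6
  a = 4 * 6
  b = 6
  return 6
After constant-fold (6 stmts):
  u = 4
  t = 6
  z = 6
  a = 24
  b = 6
  return 6
After dead-code-elim (1 stmts):
  return 6

Answer: return 6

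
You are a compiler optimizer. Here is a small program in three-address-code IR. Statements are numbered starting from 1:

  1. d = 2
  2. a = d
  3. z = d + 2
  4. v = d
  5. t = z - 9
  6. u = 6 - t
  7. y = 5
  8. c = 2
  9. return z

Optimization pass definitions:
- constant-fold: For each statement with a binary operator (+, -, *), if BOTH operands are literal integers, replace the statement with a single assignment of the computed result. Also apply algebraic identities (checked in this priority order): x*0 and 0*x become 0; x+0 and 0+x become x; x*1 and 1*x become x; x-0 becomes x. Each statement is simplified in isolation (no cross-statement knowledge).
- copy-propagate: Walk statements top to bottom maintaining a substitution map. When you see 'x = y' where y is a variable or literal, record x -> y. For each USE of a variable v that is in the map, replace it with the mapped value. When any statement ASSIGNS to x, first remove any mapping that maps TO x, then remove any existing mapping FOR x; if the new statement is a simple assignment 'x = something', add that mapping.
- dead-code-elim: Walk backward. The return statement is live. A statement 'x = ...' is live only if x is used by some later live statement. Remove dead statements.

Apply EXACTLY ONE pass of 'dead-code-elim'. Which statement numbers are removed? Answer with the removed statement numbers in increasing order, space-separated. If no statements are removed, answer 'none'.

Answer: 2 4 5 6 7 8

Derivation:
Backward liveness scan:
Stmt 1 'd = 2': KEEP (d is live); live-in = []
Stmt 2 'a = d': DEAD (a not in live set ['d'])
Stmt 3 'z = d + 2': KEEP (z is live); live-in = ['d']
Stmt 4 'v = d': DEAD (v not in live set ['z'])
Stmt 5 't = z - 9': DEAD (t not in live set ['z'])
Stmt 6 'u = 6 - t': DEAD (u not in live set ['z'])
Stmt 7 'y = 5': DEAD (y not in live set ['z'])
Stmt 8 'c = 2': DEAD (c not in live set ['z'])
Stmt 9 'return z': KEEP (return); live-in = ['z']
Removed statement numbers: [2, 4, 5, 6, 7, 8]
Surviving IR:
  d = 2
  z = d + 2
  return z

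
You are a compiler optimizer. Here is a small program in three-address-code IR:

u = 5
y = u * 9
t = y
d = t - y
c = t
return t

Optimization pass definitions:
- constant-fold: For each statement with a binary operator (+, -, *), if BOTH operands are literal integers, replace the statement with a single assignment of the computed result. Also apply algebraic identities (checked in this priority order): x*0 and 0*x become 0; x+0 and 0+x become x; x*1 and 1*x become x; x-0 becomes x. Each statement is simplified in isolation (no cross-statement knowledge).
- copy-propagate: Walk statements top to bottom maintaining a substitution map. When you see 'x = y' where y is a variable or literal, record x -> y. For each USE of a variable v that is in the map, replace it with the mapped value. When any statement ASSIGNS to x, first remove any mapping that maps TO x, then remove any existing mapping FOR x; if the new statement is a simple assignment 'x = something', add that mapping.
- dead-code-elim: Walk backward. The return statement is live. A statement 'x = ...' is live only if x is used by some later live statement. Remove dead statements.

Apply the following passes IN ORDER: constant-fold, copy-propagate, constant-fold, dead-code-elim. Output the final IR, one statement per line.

Initial IR:
  u = 5
  y = u * 9
  t = y
  d = t - y
  c = t
  return t
After constant-fold (6 stmts):
  u = 5
  y = u * 9
  t = y
  d = t - y
  c = t
  return t
After copy-propagate (6 stmts):
  u = 5
  y = 5 * 9
  t = y
  d = y - y
  c = y
  return y
After constant-fold (6 stmts):
  u = 5
  y = 45
  t = y
  d = y - y
  c = y
  return y
After dead-code-elim (2 stmts):
  y = 45
  return y

Answer: y = 45
return y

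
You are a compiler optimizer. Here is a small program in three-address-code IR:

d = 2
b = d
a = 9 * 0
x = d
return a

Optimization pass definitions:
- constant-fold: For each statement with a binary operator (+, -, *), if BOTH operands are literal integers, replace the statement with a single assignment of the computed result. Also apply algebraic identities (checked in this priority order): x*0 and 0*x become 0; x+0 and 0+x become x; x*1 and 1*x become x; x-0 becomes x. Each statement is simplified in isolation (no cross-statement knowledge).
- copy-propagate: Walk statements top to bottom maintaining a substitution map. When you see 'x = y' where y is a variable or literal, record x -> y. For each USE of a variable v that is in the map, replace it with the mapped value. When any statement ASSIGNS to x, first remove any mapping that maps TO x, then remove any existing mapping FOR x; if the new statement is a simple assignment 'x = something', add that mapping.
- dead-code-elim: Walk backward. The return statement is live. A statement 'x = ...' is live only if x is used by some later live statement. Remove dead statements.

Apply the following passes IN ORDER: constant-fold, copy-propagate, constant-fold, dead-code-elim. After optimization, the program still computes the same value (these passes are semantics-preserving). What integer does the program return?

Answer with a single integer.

Initial IR:
  d = 2
  b = d
  a = 9 * 0
  x = d
  return a
After constant-fold (5 stmts):
  d = 2
  b = d
  a = 0
  x = d
  return a
After copy-propagate (5 stmts):
  d = 2
  b = 2
  a = 0
  x = 2
  return 0
After constant-fold (5 stmts):
  d = 2
  b = 2
  a = 0
  x = 2
  return 0
After dead-code-elim (1 stmts):
  return 0
Evaluate:
  d = 2  =>  d = 2
  b = d  =>  b = 2
  a = 9 * 0  =>  a = 0
  x = d  =>  x = 2
  return a = 0

Answer: 0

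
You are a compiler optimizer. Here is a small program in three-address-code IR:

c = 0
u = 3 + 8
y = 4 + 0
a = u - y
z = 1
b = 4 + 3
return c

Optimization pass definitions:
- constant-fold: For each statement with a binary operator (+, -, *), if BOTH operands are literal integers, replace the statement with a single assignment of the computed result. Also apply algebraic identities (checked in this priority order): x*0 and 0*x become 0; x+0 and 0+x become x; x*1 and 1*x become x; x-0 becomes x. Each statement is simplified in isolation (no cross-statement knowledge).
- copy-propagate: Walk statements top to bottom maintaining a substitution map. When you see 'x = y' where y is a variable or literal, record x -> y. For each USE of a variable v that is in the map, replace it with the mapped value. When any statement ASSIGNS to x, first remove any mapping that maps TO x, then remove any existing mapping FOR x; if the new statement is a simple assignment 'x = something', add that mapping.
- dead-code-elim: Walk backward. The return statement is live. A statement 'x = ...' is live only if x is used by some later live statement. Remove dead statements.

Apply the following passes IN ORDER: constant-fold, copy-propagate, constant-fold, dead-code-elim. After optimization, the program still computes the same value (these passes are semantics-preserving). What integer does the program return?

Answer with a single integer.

Answer: 0

Derivation:
Initial IR:
  c = 0
  u = 3 + 8
  y = 4 + 0
  a = u - y
  z = 1
  b = 4 + 3
  return c
After constant-fold (7 stmts):
  c = 0
  u = 11
  y = 4
  a = u - y
  z = 1
  b = 7
  return c
After copy-propagate (7 stmts):
  c = 0
  u = 11
  y = 4
  a = 11 - 4
  z = 1
  b = 7
  return 0
After constant-fold (7 stmts):
  c = 0
  u = 11
  y = 4
  a = 7
  z = 1
  b = 7
  return 0
After dead-code-elim (1 stmts):
  return 0
Evaluate:
  c = 0  =>  c = 0
  u = 3 + 8  =>  u = 11
  y = 4 + 0  =>  y = 4
  a = u - y  =>  a = 7
  z = 1  =>  z = 1
  b = 4 + 3  =>  b = 7
  return c = 0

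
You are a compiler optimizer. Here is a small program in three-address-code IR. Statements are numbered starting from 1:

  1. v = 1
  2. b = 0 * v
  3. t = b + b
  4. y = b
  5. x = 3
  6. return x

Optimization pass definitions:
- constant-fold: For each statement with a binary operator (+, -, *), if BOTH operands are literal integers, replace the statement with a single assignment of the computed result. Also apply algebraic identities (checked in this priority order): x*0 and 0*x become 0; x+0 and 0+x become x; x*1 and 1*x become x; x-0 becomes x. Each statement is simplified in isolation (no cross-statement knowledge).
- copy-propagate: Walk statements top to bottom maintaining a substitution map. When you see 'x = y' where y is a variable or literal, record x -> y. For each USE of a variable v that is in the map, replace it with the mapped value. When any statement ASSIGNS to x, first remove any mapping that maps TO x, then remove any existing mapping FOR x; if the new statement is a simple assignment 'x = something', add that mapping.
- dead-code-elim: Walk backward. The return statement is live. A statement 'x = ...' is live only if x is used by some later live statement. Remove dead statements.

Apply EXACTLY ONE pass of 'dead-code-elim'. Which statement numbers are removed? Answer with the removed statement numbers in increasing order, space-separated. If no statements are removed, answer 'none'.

Backward liveness scan:
Stmt 1 'v = 1': DEAD (v not in live set [])
Stmt 2 'b = 0 * v': DEAD (b not in live set [])
Stmt 3 't = b + b': DEAD (t not in live set [])
Stmt 4 'y = b': DEAD (y not in live set [])
Stmt 5 'x = 3': KEEP (x is live); live-in = []
Stmt 6 'return x': KEEP (return); live-in = ['x']
Removed statement numbers: [1, 2, 3, 4]
Surviving IR:
  x = 3
  return x

Answer: 1 2 3 4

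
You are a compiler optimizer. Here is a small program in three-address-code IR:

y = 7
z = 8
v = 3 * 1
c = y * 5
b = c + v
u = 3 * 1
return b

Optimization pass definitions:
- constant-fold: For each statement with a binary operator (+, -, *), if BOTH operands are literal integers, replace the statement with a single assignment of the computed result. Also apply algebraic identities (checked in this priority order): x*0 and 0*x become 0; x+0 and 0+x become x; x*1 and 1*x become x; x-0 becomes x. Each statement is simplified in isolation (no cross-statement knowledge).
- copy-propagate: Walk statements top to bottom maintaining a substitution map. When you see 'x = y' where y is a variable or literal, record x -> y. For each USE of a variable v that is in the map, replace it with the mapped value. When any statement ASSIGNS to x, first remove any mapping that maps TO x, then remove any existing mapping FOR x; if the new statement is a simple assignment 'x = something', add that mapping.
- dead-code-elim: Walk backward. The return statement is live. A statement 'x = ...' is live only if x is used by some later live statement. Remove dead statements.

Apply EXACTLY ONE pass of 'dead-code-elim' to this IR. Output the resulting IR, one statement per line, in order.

Answer: y = 7
v = 3 * 1
c = y * 5
b = c + v
return b

Derivation:
Applying dead-code-elim statement-by-statement:
  [7] return b  -> KEEP (return); live=['b']
  [6] u = 3 * 1  -> DEAD (u not live)
  [5] b = c + v  -> KEEP; live=['c', 'v']
  [4] c = y * 5  -> KEEP; live=['v', 'y']
  [3] v = 3 * 1  -> KEEP; live=['y']
  [2] z = 8  -> DEAD (z not live)
  [1] y = 7  -> KEEP; live=[]
Result (5 stmts):
  y = 7
  v = 3 * 1
  c = y * 5
  b = c + v
  return b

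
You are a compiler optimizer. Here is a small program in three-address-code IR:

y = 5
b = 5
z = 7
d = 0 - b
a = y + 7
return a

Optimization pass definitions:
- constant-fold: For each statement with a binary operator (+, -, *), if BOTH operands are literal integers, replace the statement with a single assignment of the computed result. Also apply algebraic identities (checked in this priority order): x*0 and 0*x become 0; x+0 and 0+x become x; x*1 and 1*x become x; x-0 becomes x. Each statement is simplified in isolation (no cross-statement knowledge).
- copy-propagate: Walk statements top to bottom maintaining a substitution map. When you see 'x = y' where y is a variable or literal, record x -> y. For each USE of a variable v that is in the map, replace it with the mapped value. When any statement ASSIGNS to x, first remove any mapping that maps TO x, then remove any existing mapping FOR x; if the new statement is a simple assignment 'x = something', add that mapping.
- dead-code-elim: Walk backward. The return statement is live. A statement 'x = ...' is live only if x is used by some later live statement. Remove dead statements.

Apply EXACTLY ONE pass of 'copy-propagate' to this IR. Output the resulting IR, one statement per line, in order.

Answer: y = 5
b = 5
z = 7
d = 0 - 5
a = 5 + 7
return a

Derivation:
Applying copy-propagate statement-by-statement:
  [1] y = 5  (unchanged)
  [2] b = 5  (unchanged)
  [3] z = 7  (unchanged)
  [4] d = 0 - b  -> d = 0 - 5
  [5] a = y + 7  -> a = 5 + 7
  [6] return a  (unchanged)
Result (6 stmts):
  y = 5
  b = 5
  z = 7
  d = 0 - 5
  a = 5 + 7
  return a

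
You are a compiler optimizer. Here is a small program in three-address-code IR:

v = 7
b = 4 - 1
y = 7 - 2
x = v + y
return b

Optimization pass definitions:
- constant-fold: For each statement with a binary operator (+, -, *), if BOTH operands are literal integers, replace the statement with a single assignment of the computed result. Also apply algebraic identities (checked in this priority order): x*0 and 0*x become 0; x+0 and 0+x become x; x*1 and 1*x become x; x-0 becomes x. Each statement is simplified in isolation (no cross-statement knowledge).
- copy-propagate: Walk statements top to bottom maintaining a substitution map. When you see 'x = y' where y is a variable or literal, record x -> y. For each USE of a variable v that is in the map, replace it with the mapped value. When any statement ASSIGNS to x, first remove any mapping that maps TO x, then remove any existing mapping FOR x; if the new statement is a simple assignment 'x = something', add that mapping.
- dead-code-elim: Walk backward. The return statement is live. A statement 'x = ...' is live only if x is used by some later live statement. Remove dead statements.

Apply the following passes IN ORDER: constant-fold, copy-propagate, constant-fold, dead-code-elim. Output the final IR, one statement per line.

Answer: return 3

Derivation:
Initial IR:
  v = 7
  b = 4 - 1
  y = 7 - 2
  x = v + y
  return b
After constant-fold (5 stmts):
  v = 7
  b = 3
  y = 5
  x = v + y
  return b
After copy-propagate (5 stmts):
  v = 7
  b = 3
  y = 5
  x = 7 + 5
  return 3
After constant-fold (5 stmts):
  v = 7
  b = 3
  y = 5
  x = 12
  return 3
After dead-code-elim (1 stmts):
  return 3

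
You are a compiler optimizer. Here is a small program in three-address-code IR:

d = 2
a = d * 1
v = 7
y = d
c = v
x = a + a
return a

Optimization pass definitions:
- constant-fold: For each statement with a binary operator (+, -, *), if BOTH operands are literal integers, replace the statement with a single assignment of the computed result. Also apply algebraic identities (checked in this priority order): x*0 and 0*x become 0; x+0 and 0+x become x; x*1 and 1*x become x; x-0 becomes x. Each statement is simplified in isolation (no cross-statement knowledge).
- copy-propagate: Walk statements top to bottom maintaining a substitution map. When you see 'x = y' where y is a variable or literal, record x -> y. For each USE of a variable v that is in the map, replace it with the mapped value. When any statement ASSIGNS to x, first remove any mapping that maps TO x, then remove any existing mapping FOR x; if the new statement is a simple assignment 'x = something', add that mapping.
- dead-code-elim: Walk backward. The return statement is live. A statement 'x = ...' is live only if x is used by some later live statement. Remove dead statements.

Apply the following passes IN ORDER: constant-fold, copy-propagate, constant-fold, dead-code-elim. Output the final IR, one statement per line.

Initial IR:
  d = 2
  a = d * 1
  v = 7
  y = d
  c = v
  x = a + a
  return a
After constant-fold (7 stmts):
  d = 2
  a = d
  v = 7
  y = d
  c = v
  x = a + a
  return a
After copy-propagate (7 stmts):
  d = 2
  a = 2
  v = 7
  y = 2
  c = 7
  x = 2 + 2
  return 2
After constant-fold (7 stmts):
  d = 2
  a = 2
  v = 7
  y = 2
  c = 7
  x = 4
  return 2
After dead-code-elim (1 stmts):
  return 2

Answer: return 2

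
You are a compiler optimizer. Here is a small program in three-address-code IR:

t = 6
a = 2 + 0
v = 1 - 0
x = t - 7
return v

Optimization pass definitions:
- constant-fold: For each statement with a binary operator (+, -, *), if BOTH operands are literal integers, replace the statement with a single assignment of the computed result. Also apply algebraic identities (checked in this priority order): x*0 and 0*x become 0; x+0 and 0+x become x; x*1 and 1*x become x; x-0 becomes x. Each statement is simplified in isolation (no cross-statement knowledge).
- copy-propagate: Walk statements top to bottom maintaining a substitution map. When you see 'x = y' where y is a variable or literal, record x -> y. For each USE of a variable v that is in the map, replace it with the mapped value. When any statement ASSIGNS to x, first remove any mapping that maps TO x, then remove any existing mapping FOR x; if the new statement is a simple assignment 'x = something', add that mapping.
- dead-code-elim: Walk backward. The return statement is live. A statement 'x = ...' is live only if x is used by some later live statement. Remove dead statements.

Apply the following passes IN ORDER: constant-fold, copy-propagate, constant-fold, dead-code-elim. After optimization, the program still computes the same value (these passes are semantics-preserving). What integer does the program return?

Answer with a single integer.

Answer: 1

Derivation:
Initial IR:
  t = 6
  a = 2 + 0
  v = 1 - 0
  x = t - 7
  return v
After constant-fold (5 stmts):
  t = 6
  a = 2
  v = 1
  x = t - 7
  return v
After copy-propagate (5 stmts):
  t = 6
  a = 2
  v = 1
  x = 6 - 7
  return 1
After constant-fold (5 stmts):
  t = 6
  a = 2
  v = 1
  x = -1
  return 1
After dead-code-elim (1 stmts):
  return 1
Evaluate:
  t = 6  =>  t = 6
  a = 2 + 0  =>  a = 2
  v = 1 - 0  =>  v = 1
  x = t - 7  =>  x = -1
  return v = 1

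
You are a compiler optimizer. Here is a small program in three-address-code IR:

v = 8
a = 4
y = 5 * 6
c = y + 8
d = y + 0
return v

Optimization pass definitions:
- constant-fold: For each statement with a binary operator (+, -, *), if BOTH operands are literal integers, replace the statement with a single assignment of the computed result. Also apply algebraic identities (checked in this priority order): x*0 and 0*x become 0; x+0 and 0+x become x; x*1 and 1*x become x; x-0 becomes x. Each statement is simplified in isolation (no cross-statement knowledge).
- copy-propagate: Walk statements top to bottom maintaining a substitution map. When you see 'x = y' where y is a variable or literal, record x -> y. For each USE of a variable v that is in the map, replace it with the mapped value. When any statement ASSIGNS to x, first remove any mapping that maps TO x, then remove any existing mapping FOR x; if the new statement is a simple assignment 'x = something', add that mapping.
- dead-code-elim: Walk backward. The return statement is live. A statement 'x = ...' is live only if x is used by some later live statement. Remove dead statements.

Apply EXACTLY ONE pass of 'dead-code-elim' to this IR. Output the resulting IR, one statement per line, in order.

Applying dead-code-elim statement-by-statement:
  [6] return v  -> KEEP (return); live=['v']
  [5] d = y + 0  -> DEAD (d not live)
  [4] c = y + 8  -> DEAD (c not live)
  [3] y = 5 * 6  -> DEAD (y not live)
  [2] a = 4  -> DEAD (a not live)
  [1] v = 8  -> KEEP; live=[]
Result (2 stmts):
  v = 8
  return v

Answer: v = 8
return v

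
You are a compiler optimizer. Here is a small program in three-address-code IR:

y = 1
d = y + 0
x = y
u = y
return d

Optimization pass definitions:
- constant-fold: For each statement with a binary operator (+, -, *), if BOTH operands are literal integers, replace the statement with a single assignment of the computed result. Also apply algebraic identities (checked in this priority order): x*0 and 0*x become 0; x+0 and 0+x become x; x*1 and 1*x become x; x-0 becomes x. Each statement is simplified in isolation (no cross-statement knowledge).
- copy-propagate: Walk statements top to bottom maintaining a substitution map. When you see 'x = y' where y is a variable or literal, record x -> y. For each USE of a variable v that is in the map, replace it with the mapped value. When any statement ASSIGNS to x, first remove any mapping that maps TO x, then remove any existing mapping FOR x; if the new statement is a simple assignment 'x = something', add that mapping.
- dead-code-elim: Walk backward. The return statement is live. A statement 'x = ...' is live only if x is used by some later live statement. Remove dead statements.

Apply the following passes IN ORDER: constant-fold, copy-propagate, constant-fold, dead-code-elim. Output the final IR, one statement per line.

Initial IR:
  y = 1
  d = y + 0
  x = y
  u = y
  return d
After constant-fold (5 stmts):
  y = 1
  d = y
  x = y
  u = y
  return d
After copy-propagate (5 stmts):
  y = 1
  d = 1
  x = 1
  u = 1
  return 1
After constant-fold (5 stmts):
  y = 1
  d = 1
  x = 1
  u = 1
  return 1
After dead-code-elim (1 stmts):
  return 1

Answer: return 1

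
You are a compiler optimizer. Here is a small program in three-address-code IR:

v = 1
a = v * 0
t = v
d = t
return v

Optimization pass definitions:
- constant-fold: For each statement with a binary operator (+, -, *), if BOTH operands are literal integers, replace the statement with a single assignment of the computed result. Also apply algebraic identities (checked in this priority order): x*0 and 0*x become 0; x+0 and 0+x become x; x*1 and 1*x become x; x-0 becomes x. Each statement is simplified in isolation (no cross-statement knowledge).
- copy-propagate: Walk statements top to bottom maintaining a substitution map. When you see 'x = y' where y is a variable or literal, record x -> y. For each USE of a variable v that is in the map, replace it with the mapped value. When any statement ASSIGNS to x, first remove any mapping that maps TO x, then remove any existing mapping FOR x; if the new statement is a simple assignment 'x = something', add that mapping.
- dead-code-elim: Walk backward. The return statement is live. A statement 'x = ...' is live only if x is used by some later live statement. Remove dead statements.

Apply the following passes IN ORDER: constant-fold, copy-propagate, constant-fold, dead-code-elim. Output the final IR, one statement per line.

Answer: return 1

Derivation:
Initial IR:
  v = 1
  a = v * 0
  t = v
  d = t
  return v
After constant-fold (5 stmts):
  v = 1
  a = 0
  t = v
  d = t
  return v
After copy-propagate (5 stmts):
  v = 1
  a = 0
  t = 1
  d = 1
  return 1
After constant-fold (5 stmts):
  v = 1
  a = 0
  t = 1
  d = 1
  return 1
After dead-code-elim (1 stmts):
  return 1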